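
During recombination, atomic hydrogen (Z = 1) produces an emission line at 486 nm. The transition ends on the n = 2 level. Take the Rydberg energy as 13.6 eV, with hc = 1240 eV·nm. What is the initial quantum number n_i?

The photon energy is ΔE = hc/λ = 1240 / 486 = 2.551 eV.
With Z = 1, ΔE = 13.60 × (1/n_f² − 1/n_i²), so 1/n_f² − 1/n_i² = 0.1876.
With n_f = 2: 1/n_i² = 1/4 − 0.1876 = 0.06239, so n_i ≈ 4.00.

n_i = 4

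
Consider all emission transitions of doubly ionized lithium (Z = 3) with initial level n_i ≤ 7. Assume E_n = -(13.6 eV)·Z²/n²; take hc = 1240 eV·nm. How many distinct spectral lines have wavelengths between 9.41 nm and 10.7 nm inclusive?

3

Enumerate all n_i → n_f pairs with 1 ≤ n_f < n_i ≤ 7 and compute λ = 1240 / [13.6·9·(1/n_f² − 1/n_i²)].
Lines falling in [9.41, 10.7] nm: 7→1 (10.34 nm), 6→1 (10.42 nm), 5→1 (10.55 nm).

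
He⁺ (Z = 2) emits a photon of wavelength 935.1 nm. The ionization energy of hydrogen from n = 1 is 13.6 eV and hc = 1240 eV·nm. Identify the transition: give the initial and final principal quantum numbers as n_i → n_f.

The photon energy is ΔE = hc/λ = 1240 / 935.1 = 1.326 eV.
With Z = 2, ΔE = 54.40 × (1/n_f² − 1/n_i²), so 1/n_f² − 1/n_i² = 0.02438.
Trying n_f = 5 gives 1/n_i² = 0.01562, i.e. n_i ≈ 8; this pair matches.

n_i = 8, n_f = 5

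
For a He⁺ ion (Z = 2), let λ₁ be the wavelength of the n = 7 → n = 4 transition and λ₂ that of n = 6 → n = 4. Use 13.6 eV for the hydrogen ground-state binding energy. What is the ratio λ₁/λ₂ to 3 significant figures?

λ ∝ 1/ΔE ∝ 1/(1/n_f² − 1/n_i²), and the Z² and hc factors cancel in the ratio.
λ₁/λ₂ = (1/4² − 1/6²)/(1/4² − 1/7²) = 0.03472/0.04209 = 0.825.

0.825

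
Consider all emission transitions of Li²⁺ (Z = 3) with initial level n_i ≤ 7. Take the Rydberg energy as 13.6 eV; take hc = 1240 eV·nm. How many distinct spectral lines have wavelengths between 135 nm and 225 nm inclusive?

Enumerate all n_i → n_f pairs with 1 ≤ n_f < n_i ≤ 7 and compute λ = 1240 / [13.6·9·(1/n_f² − 1/n_i²)].
Lines falling in [135, 225] nm: 5→3 (142.5 nm), 4→3 (208.4 nm).

2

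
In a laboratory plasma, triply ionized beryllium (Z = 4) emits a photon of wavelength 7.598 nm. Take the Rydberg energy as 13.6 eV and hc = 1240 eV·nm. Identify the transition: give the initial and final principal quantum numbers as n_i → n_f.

n_i = 2, n_f = 1

The photon energy is ΔE = hc/λ = 1240 / 7.598 = 163.2 eV.
With Z = 4, ΔE = 217.6 × (1/n_f² − 1/n_i²), so 1/n_f² − 1/n_i² = 0.7500.
Trying n_f = 1 gives 1/n_i² = 0.2500, i.e. n_i ≈ 2; this pair matches.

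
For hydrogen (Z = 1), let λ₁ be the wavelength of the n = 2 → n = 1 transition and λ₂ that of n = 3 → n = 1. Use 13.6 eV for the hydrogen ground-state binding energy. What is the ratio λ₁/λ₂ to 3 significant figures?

λ ∝ 1/ΔE ∝ 1/(1/n_f² − 1/n_i²), and the Z² and hc factors cancel in the ratio.
λ₁/λ₂ = (1/1² − 1/3²)/(1/1² − 1/2²) = 0.8889/0.7500 = 1.19.

1.19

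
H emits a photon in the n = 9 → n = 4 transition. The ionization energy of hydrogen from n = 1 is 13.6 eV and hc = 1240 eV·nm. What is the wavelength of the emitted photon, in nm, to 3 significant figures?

ΔE = 13.60 × (1/4² − 1/9²) = 13.60 × 0.05015 = 0.6821 eV.
λ = hc/ΔE = 1240 / 0.6821 = 1820 nm.

1820 nm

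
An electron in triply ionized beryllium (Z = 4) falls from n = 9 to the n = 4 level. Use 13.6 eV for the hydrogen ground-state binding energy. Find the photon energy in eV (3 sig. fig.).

The Bohr energies scale as Z², so for Z = 4: E_n = −217.6/n² eV.
E_9 = −217.6/81 = −2.686 eV and E_4 = −217.6/16 = −13.60 eV.
The photon energy is |E_9 − E_4| = 10.9 eV.

10.9 eV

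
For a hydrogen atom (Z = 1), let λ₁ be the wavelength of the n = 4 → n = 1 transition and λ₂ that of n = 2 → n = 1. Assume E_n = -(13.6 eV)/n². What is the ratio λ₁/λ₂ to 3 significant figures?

λ ∝ 1/ΔE ∝ 1/(1/n_f² − 1/n_i²), and the Z² and hc factors cancel in the ratio.
λ₁/λ₂ = (1/1² − 1/2²)/(1/1² − 1/4²) = 0.7500/0.9375 = 0.800.

0.800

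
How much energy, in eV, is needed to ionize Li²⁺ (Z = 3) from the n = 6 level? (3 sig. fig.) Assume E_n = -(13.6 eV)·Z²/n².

E_n = −13.6 Z²/n² = −122.4/n² eV for Z = 3.
E_6 = −122.4/36 = −3.40 eV, so ionization (to E = 0) requires 3.40 eV.

3.40 eV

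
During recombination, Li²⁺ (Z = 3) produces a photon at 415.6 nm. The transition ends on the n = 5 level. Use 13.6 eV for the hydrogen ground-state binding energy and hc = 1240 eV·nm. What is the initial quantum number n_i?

n_i = 8

The photon energy is ΔE = hc/λ = 1240 / 415.6 = 2.984 eV.
With Z = 3, ΔE = 122.4 × (1/n_f² − 1/n_i²), so 1/n_f² − 1/n_i² = 0.02438.
With n_f = 5: 1/n_i² = 1/25 − 0.02438 = 0.01562, so n_i ≈ 8.00.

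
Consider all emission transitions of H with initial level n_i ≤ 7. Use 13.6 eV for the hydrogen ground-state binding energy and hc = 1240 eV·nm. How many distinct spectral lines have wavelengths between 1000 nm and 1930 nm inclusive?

4

Enumerate all n_i → n_f pairs with 1 ≤ n_f < n_i ≤ 7 and compute λ = 1240 / [13.6·1·(1/n_f² − 1/n_i²)].
Lines falling in [1000, 1930] nm: 7→3 (1005 nm), 6→3 (1094 nm), 5→3 (1282 nm), 4→3 (1876 nm).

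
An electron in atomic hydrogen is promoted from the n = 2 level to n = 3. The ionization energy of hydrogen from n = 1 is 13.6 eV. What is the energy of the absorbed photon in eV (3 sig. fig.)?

1.89 eV

E_3 = −13.60/9 = −1.511 eV and E_2 = −13.60/4 = −3.400 eV.
The photon energy is |E_3 − E_2| = 1.89 eV.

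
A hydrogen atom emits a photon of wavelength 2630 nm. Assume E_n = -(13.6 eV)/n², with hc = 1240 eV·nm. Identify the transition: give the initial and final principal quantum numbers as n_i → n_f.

The photon energy is ΔE = hc/λ = 1240 / 2630 = 0.4715 eV.
With Z = 1, ΔE = 13.60 × (1/n_f² − 1/n_i²), so 1/n_f² − 1/n_i² = 0.03467.
Trying n_f = 4 gives 1/n_i² = 0.02783, i.e. n_i ≈ 6; this pair matches.

n_i = 6, n_f = 4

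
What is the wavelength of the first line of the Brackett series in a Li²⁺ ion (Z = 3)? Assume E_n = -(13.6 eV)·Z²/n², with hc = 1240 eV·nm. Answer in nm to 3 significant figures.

450 nm

The Brackett series terminates on n_f = 4; the first line has n_i = 4+1 = 5.
ΔE = 122.4 × (1/4² − 1/5²) = 2.754 eV.
λ = 1240 / 2.754 = 450 nm.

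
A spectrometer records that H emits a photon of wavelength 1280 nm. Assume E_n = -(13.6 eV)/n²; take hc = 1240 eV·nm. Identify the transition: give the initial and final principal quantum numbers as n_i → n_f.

n_i = 5, n_f = 3

The photon energy is ΔE = hc/λ = 1240 / 1280 = 0.9688 eV.
With Z = 1, ΔE = 13.60 × (1/n_f² − 1/n_i²), so 1/n_f² − 1/n_i² = 0.07123.
Trying n_f = 3 gives 1/n_i² = 0.03988, i.e. n_i ≈ 5; this pair matches.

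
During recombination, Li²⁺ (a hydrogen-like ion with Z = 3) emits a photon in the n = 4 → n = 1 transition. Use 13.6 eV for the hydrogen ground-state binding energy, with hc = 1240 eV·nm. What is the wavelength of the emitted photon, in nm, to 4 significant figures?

For Z = 3 the level energies scale as Z², so the effective Rydberg energy is 13.6 × 9 = 122.4 eV.
ΔE = 122.4 × (1/1² − 1/4²) = 122.4 × 0.9375 = 114.8 eV.
λ = hc/ΔE = 1240 / 114.8 = 10.81 nm.

10.81 nm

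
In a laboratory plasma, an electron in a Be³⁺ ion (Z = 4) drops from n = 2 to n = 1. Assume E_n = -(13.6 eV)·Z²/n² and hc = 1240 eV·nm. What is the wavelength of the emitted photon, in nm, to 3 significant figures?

7.60 nm

For Z = 4 the level energies scale as Z², so the effective Rydberg energy is 13.6 × 16 = 217.6 eV.
ΔE = 217.6 × (1/1² − 1/2²) = 217.6 × 0.7500 = 163.2 eV.
λ = hc/ΔE = 1240 / 163.2 = 7.60 nm.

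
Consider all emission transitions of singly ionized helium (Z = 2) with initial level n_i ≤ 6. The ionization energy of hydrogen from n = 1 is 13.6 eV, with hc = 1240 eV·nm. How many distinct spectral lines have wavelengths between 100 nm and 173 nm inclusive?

Enumerate all n_i → n_f pairs with 1 ≤ n_f < n_i ≤ 6 and compute λ = 1240 / [13.6·4·(1/n_f² − 1/n_i²)].
Lines falling in [100, 173] nm: 6→2 (102.6 nm), 5→2 (108.5 nm), 4→2 (121.6 nm), 3→2 (164.1 nm).

4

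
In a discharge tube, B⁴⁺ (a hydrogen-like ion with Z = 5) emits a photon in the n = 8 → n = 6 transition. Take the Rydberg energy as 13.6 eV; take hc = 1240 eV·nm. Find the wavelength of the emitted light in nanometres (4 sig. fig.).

For Z = 5 the level energies scale as Z², so the effective Rydberg energy is 13.6 × 25 = 340.0 eV.
ΔE = 340.0 × (1/6² − 1/8²) = 340.0 × 0.01215 = 4.132 eV.
λ = hc/ΔE = 1240 / 4.132 = 300.1 nm.

300.1 nm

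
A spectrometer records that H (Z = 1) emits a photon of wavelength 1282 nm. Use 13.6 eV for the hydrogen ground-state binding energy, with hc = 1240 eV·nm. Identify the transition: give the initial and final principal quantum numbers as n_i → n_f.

The photon energy is ΔE = hc/λ = 1240 / 1282 = 0.9672 eV.
With Z = 1, ΔE = 13.60 × (1/n_f² − 1/n_i²), so 1/n_f² − 1/n_i² = 0.07112.
Trying n_f = 3 gives 1/n_i² = 0.03999, i.e. n_i ≈ 5; this pair matches.

n_i = 5, n_f = 3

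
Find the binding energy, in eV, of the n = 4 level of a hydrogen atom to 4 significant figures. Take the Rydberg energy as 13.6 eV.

E_4 = −13.60/16 = −0.8500 eV, so ionization (to E = 0) requires 0.8500 eV.

0.8500 eV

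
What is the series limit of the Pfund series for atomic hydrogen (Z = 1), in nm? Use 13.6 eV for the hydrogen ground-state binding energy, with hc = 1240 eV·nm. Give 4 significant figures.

The Pfund series has lower level n_f = 5; the series limit corresponds to n_i → ∞.
ΔE_max = 13.6 × 1 / 5² = 0.5440 eV.
λ_min = 1240 / 0.5440 = 2279 nm.

2279 nm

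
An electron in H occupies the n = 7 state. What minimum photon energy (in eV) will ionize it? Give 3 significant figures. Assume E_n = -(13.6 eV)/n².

0.278 eV

E_7 = −13.60/49 = −0.278 eV, so ionization (to E = 0) requires 0.278 eV.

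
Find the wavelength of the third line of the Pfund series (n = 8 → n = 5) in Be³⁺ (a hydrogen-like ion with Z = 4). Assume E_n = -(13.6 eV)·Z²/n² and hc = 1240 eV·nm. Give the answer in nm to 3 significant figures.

The Pfund series terminates on n_f = 5; the third line has n_i = 5+3 = 8.
ΔE = 217.6 × (1/5² − 1/8²) = 5.304 eV.
λ = 1240 / 5.304 = 234 nm.

234 nm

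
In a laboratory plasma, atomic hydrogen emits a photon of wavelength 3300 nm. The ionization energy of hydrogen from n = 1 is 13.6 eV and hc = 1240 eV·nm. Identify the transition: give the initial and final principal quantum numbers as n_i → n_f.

n_i = 9, n_f = 5

The photon energy is ΔE = hc/λ = 1240 / 3300 = 0.3758 eV.
With Z = 1, ΔE = 13.60 × (1/n_f² − 1/n_i²), so 1/n_f² − 1/n_i² = 0.02763.
Trying n_f = 5 gives 1/n_i² = 0.01237, i.e. n_i ≈ 9; this pair matches.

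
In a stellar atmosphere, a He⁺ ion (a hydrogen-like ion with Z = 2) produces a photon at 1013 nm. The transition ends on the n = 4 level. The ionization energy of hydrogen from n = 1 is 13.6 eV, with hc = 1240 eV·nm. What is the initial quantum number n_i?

n_i = 5

The photon energy is ΔE = hc/λ = 1240 / 1013 = 1.224 eV.
With Z = 2, ΔE = 54.40 × (1/n_f² − 1/n_i²), so 1/n_f² − 1/n_i² = 0.02250.
With n_f = 4: 1/n_i² = 1/16 − 0.02250 = 0.04000, so n_i ≈ 5.00.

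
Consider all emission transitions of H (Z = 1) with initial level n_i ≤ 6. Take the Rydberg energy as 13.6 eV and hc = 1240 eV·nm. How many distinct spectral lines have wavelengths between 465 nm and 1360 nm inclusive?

4

Enumerate all n_i → n_f pairs with 1 ≤ n_f < n_i ≤ 6 and compute λ = 1240 / [13.6·1·(1/n_f² − 1/n_i²)].
Lines falling in [465, 1360] nm: 4→2 (486.3 nm), 3→2 (656.5 nm), 6→3 (1094 nm), 5→3 (1282 nm).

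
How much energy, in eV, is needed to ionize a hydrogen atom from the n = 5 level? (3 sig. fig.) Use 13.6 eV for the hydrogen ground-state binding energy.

E_5 = −13.60/25 = −0.544 eV, so ionization (to E = 0) requires 0.544 eV.

0.544 eV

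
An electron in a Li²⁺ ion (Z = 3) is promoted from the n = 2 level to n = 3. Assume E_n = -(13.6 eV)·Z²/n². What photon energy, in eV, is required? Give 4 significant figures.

17.00 eV

The Bohr energies scale as Z², so for Z = 3: E_n = −122.4/n² eV.
E_3 = −122.4/9 = −13.60 eV and E_2 = −122.4/4 = −30.60 eV.
The photon energy is |E_3 − E_2| = 17.00 eV.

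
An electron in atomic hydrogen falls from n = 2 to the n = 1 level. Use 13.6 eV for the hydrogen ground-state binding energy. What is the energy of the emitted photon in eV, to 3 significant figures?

10.2 eV

E_2 = −13.60/4 = −3.400 eV and E_1 = −13.60/1 = −13.60 eV.
The photon energy is |E_2 − E_1| = 10.2 eV.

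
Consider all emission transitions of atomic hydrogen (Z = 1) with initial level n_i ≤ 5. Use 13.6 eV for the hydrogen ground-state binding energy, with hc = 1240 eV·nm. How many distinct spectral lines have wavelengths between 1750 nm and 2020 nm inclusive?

Enumerate all n_i → n_f pairs with 1 ≤ n_f < n_i ≤ 5 and compute λ = 1240 / [13.6·1·(1/n_f² − 1/n_i²)].
Lines falling in [1750, 2020] nm: 4→3 (1876 nm).

1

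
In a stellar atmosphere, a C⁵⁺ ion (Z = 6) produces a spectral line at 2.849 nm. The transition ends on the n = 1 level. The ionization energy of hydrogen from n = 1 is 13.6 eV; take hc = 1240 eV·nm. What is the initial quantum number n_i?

The photon energy is ΔE = hc/λ = 1240 / 2.849 = 435.2 eV.
With Z = 6, ΔE = 489.6 × (1/n_f² − 1/n_i²), so 1/n_f² − 1/n_i² = 0.8890.
With n_f = 1: 1/n_i² = 1/1 − 0.8890 = 0.1110, so n_i ≈ 3.00.

n_i = 3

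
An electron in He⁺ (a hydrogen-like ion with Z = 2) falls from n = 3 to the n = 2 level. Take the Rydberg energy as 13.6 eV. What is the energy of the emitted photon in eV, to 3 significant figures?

The Bohr energies scale as Z², so for Z = 2: E_n = −54.40/n² eV.
E_3 = −54.40/9 = −6.044 eV and E_2 = −54.40/4 = −13.60 eV.
The photon energy is |E_3 − E_2| = 7.56 eV.

7.56 eV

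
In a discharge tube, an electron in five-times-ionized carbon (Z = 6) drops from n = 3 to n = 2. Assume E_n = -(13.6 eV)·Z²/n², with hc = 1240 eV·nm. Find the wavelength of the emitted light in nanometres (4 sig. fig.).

For Z = 6 the level energies scale as Z², so the effective Rydberg energy is 13.6 × 36 = 489.6 eV.
ΔE = 489.6 × (1/2² − 1/3²) = 489.6 × 0.1389 = 68.00 eV.
λ = hc/ΔE = 1240 / 68.00 = 18.24 nm.

18.24 nm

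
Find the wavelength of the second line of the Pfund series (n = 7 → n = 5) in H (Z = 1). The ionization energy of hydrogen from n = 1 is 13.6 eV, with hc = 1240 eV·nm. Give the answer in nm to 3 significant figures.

4650 nm

The Pfund series terminates on n_f = 5; the second line has n_i = 5+2 = 7.
ΔE = 13.60 × (1/5² − 1/7²) = 0.2664 eV.
λ = 1240 / 0.2664 = 4650 nm.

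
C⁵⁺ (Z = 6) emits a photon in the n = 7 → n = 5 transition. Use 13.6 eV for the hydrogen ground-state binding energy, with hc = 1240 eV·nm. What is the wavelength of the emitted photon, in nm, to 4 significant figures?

129.3 nm

For Z = 6 the level energies scale as Z², so the effective Rydberg energy is 13.6 × 36 = 489.6 eV.
ΔE = 489.6 × (1/5² − 1/7²) = 489.6 × 0.01959 = 9.592 eV.
λ = hc/ΔE = 1240 / 9.592 = 129.3 nm.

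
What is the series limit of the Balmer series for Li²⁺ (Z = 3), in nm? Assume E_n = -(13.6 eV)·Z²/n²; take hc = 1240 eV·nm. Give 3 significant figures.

40.5 nm

The Balmer series has lower level n_f = 2; the series limit corresponds to n_i → ∞.
ΔE_max = 13.6 × 9 / 2² = 30.60 eV.
λ_min = 1240 / 30.60 = 40.5 nm.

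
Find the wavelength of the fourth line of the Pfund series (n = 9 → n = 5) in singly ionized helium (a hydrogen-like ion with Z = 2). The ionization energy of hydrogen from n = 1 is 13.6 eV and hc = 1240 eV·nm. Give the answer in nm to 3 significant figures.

The Pfund series terminates on n_f = 5; the fourth line has n_i = 5+4 = 9.
ΔE = 54.40 × (1/5² − 1/9²) = 1.504 eV.
λ = 1240 / 1.504 = 824 nm.

824 nm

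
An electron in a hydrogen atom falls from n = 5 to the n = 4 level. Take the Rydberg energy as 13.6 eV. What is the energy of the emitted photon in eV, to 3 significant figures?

E_5 = −13.60/25 = −0.5440 eV and E_4 = −13.60/16 = −0.8500 eV.
The photon energy is |E_5 − E_4| = 0.306 eV.

0.306 eV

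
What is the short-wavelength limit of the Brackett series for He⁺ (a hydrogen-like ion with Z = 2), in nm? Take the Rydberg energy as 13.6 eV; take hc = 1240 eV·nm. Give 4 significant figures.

364.7 nm

The Brackett series has lower level n_f = 4; the series limit corresponds to n_i → ∞.
ΔE_max = 13.6 × 4 / 4² = 3.400 eV.
λ_min = 1240 / 3.400 = 364.7 nm.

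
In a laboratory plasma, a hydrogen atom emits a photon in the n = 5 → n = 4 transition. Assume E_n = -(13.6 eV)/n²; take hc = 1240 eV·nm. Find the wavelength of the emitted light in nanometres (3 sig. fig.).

ΔE = 13.60 × (1/4² − 1/5²) = 13.60 × 0.02250 = 0.3060 eV.
λ = hc/ΔE = 1240 / 0.3060 = 4050 nm.
This line belongs to the Brackett series.

4050 nm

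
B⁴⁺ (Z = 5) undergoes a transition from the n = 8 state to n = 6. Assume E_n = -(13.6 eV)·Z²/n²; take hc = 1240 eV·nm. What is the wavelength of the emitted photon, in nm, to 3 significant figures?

300 nm

For Z = 5 the level energies scale as Z², so the effective Rydberg energy is 13.6 × 25 = 340.0 eV.
ΔE = 340.0 × (1/6² − 1/8²) = 340.0 × 0.01215 = 4.132 eV.
λ = hc/ΔE = 1240 / 4.132 = 300 nm.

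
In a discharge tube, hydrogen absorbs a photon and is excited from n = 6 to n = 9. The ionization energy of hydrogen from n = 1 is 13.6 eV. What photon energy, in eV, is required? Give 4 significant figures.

0.2099 eV

E_9 = −13.60/81 = −0.1679 eV and E_6 = −13.60/36 = −0.3778 eV.
The photon energy is |E_9 − E_6| = 0.2099 eV.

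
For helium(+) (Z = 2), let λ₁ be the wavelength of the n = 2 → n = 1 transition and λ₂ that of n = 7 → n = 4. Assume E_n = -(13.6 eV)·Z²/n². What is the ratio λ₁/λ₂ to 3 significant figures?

λ ∝ 1/ΔE ∝ 1/(1/n_f² − 1/n_i²), and the Z² and hc factors cancel in the ratio.
λ₁/λ₂ = (1/4² − 1/7²)/(1/1² − 1/2²) = 0.04209/0.7500 = 0.0561.

0.0561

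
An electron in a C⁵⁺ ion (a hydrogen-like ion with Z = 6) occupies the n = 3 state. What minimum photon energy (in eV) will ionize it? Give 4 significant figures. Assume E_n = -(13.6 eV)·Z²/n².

54.40 eV

E_n = −13.6 Z²/n² = −489.6/n² eV for Z = 6.
E_3 = −489.6/9 = −54.40 eV, so ionization (to E = 0) requires 54.40 eV.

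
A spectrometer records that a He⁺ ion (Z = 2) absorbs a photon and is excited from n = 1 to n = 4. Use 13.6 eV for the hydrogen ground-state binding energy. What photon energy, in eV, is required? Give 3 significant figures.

51.0 eV

The Bohr energies scale as Z², so for Z = 2: E_n = −54.40/n² eV.
E_4 = −54.40/16 = −3.400 eV and E_1 = −54.40/1 = −54.40 eV.
The photon energy is |E_4 − E_1| = 51.0 eV.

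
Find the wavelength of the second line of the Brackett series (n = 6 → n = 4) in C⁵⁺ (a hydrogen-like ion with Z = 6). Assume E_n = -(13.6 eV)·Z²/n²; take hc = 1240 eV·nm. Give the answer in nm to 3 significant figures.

The Brackett series terminates on n_f = 4; the second line has n_i = 4+2 = 6.
ΔE = 489.6 × (1/4² − 1/6²) = 17.00 eV.
λ = 1240 / 17.00 = 72.9 nm.

72.9 nm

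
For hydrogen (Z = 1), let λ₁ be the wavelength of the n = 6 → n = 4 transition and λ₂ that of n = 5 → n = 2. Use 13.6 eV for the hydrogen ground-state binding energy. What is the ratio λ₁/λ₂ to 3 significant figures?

6.05

λ ∝ 1/ΔE ∝ 1/(1/n_f² − 1/n_i²), and the Z² and hc factors cancel in the ratio.
λ₁/λ₂ = (1/2² − 1/5²)/(1/4² − 1/6²) = 0.2100/0.03472 = 6.05.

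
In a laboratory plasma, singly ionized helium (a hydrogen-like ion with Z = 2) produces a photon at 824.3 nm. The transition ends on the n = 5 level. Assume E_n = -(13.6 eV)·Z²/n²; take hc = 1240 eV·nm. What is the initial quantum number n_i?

n_i = 9

The photon energy is ΔE = hc/λ = 1240 / 824.3 = 1.504 eV.
With Z = 2, ΔE = 54.40 × (1/n_f² − 1/n_i²), so 1/n_f² − 1/n_i² = 0.02765.
With n_f = 5: 1/n_i² = 1/25 − 0.02765 = 0.01235, so n_i ≈ 9.00.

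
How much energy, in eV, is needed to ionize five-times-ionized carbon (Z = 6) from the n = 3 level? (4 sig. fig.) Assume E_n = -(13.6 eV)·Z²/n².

54.40 eV

E_n = −13.6 Z²/n² = −489.6/n² eV for Z = 6.
E_3 = −489.6/9 = −54.40 eV, so ionization (to E = 0) requires 54.40 eV.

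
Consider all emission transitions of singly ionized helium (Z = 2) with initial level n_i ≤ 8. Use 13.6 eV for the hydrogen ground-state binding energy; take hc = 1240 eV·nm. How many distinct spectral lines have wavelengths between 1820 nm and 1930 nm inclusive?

2

Enumerate all n_i → n_f pairs with 1 ≤ n_f < n_i ≤ 8 and compute λ = 1240 / [13.6·4·(1/n_f² − 1/n_i²)].
Lines falling in [1820, 1930] nm: 6→5 (1865 nm), 8→6 (1876 nm).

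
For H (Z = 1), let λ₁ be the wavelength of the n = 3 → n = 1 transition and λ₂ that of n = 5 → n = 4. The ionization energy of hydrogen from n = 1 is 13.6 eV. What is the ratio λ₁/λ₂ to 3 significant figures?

0.0253

λ ∝ 1/ΔE ∝ 1/(1/n_f² − 1/n_i²), and the Z² and hc factors cancel in the ratio.
λ₁/λ₂ = (1/4² − 1/5²)/(1/1² − 1/3²) = 0.02250/0.8889 = 0.0253.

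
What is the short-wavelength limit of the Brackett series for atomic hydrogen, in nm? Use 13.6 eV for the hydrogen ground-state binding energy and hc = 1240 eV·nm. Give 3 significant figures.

The Brackett series has lower level n_f = 4; the series limit corresponds to n_i → ∞.
ΔE_max = 13.6 × 1 / 4² = 0.8500 eV.
λ_min = 1240 / 0.8500 = 1460 nm.

1460 nm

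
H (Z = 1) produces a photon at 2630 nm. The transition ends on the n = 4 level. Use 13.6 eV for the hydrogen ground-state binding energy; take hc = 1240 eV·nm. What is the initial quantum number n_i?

n_i = 6

The photon energy is ΔE = hc/λ = 1240 / 2630 = 0.4715 eV.
With Z = 1, ΔE = 13.60 × (1/n_f² − 1/n_i²), so 1/n_f² − 1/n_i² = 0.03467.
With n_f = 4: 1/n_i² = 1/16 − 0.03467 = 0.02783, so n_i ≈ 5.99.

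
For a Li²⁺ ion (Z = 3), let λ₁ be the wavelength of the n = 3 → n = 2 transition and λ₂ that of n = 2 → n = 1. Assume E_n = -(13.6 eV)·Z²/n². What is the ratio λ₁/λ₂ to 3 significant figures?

λ ∝ 1/ΔE ∝ 1/(1/n_f² − 1/n_i²), and the Z² and hc factors cancel in the ratio.
λ₁/λ₂ = (1/1² − 1/2²)/(1/2² − 1/3²) = 0.7500/0.1389 = 5.40.

5.40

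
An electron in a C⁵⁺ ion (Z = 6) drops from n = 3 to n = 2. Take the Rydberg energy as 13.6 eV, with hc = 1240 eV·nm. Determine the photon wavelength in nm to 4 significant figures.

For Z = 6 the level energies scale as Z², so the effective Rydberg energy is 13.6 × 36 = 489.6 eV.
ΔE = 489.6 × (1/2² − 1/3²) = 489.6 × 0.1389 = 68.00 eV.
λ = hc/ΔE = 1240 / 68.00 = 18.24 nm.

18.24 nm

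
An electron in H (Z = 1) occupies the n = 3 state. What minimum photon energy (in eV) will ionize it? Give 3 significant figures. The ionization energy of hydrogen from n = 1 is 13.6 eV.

1.51 eV

E_3 = −13.60/9 = −1.51 eV, so ionization (to E = 0) requires 1.51 eV.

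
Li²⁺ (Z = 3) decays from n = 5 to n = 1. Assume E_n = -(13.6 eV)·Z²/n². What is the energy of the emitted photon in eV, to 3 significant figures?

The Bohr energies scale as Z², so for Z = 3: E_n = −122.4/n² eV.
E_5 = −122.4/25 = −4.896 eV and E_1 = −122.4/1 = −122.4 eV.
The photon energy is |E_5 − E_1| = 118 eV.

118 eV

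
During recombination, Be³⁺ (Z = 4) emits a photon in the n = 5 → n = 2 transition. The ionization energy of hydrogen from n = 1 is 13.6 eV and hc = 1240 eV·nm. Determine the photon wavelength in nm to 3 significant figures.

27.1 nm

For Z = 4 the level energies scale as Z², so the effective Rydberg energy is 13.6 × 16 = 217.6 eV.
ΔE = 217.6 × (1/2² − 1/5²) = 217.6 × 0.2100 = 45.70 eV.
λ = hc/ΔE = 1240 / 45.70 = 27.1 nm.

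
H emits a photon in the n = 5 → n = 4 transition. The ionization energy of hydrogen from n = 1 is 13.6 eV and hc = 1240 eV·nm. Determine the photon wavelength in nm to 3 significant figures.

ΔE = 13.60 × (1/4² − 1/5²) = 13.60 × 0.02250 = 0.3060 eV.
λ = hc/ΔE = 1240 / 0.3060 = 4050 nm.

4050 nm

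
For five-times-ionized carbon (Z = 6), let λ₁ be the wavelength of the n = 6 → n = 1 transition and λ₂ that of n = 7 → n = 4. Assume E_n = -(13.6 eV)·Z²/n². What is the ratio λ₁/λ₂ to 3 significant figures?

λ ∝ 1/ΔE ∝ 1/(1/n_f² − 1/n_i²), and the Z² and hc factors cancel in the ratio.
λ₁/λ₂ = (1/4² − 1/7²)/(1/1² − 1/6²) = 0.04209/0.9722 = 0.0433.

0.0433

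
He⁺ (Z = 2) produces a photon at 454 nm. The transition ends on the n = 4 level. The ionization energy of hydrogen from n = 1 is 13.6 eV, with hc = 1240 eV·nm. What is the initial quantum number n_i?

n_i = 9

The photon energy is ΔE = hc/λ = 1240 / 454 = 2.731 eV.
With Z = 2, ΔE = 54.40 × (1/n_f² − 1/n_i²), so 1/n_f² − 1/n_i² = 0.05021.
With n_f = 4: 1/n_i² = 1/16 − 0.05021 = 0.01229, so n_i ≈ 9.02.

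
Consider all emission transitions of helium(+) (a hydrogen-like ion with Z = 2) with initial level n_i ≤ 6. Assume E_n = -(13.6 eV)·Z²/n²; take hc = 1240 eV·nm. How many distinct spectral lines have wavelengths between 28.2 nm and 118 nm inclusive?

Enumerate all n_i → n_f pairs with 1 ≤ n_f < n_i ≤ 6 and compute λ = 1240 / [13.6·4·(1/n_f² − 1/n_i²)].
Lines falling in [28.2, 118] nm: 2→1 (30.39 nm), 6→2 (102.6 nm), 5→2 (108.5 nm).

3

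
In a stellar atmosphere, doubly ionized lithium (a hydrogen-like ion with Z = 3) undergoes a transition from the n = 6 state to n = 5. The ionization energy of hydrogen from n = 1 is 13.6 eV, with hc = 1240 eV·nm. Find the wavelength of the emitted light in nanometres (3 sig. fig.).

For Z = 3 the level energies scale as Z², so the effective Rydberg energy is 13.6 × 9 = 122.4 eV.
ΔE = 122.4 × (1/5² − 1/6²) = 122.4 × 0.01222 = 1.496 eV.
λ = hc/ΔE = 1240 / 1.496 = 829 nm.

829 nm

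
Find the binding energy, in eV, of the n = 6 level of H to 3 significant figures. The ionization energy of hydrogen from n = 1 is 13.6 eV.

E_6 = −13.60/36 = −0.378 eV, so ionization (to E = 0) requires 0.378 eV.

0.378 eV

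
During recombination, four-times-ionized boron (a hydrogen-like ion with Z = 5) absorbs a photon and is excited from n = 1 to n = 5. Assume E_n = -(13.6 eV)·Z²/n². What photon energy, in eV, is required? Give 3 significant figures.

326 eV

The Bohr energies scale as Z², so for Z = 5: E_n = −340.0/n² eV.
E_5 = −340.0/25 = −13.60 eV and E_1 = −340.0/1 = −340.0 eV.
The photon energy is |E_5 − E_1| = 326 eV.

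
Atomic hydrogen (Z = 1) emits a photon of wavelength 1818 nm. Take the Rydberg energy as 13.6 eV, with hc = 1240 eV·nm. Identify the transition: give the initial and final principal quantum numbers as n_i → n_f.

n_i = 9, n_f = 4

The photon energy is ΔE = hc/λ = 1240 / 1818 = 0.6821 eV.
With Z = 1, ΔE = 13.60 × (1/n_f² − 1/n_i²), so 1/n_f² − 1/n_i² = 0.05015.
Trying n_f = 4 gives 1/n_i² = 0.01235, i.e. n_i ≈ 9; this pair matches.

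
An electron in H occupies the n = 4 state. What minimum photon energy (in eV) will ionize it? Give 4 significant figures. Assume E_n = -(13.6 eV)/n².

0.8500 eV

E_4 = −13.60/16 = −0.8500 eV, so ionization (to E = 0) requires 0.8500 eV.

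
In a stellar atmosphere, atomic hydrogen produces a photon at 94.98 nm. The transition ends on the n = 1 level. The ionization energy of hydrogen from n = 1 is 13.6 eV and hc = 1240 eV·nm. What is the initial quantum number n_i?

The photon energy is ΔE = hc/λ = 1240 / 94.98 = 13.06 eV.
With Z = 1, ΔE = 13.60 × (1/n_f² − 1/n_i²), so 1/n_f² − 1/n_i² = 0.9600.
With n_f = 1: 1/n_i² = 1/1 − 0.9600 = 0.04005, so n_i ≈ 5.00.

n_i = 5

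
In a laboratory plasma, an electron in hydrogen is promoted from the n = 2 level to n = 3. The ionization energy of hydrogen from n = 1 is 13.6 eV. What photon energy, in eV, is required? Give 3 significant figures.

E_3 = −13.60/9 = −1.511 eV and E_2 = −13.60/4 = −3.400 eV.
The photon energy is |E_3 − E_2| = 1.89 eV.

1.89 eV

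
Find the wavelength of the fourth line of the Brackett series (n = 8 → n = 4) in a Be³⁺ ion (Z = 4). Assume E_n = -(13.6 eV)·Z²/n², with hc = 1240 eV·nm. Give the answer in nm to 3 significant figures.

The Brackett series terminates on n_f = 4; the fourth line has n_i = 4+4 = 8.
ΔE = 217.6 × (1/4² − 1/8²) = 10.20 eV.
λ = 1240 / 10.20 = 122 nm.

122 nm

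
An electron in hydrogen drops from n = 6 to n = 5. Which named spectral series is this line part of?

Pfund

The series is set by the lower level: n_f = 5 is the Pfund series.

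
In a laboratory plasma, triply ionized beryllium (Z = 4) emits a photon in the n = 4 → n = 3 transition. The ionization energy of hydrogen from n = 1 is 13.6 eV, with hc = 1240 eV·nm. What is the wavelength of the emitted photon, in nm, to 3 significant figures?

117 nm

For Z = 4 the level energies scale as Z², so the effective Rydberg energy is 13.6 × 16 = 217.6 eV.
ΔE = 217.6 × (1/3² − 1/4²) = 217.6 × 0.04861 = 10.58 eV.
λ = hc/ΔE = 1240 / 10.58 = 117 nm.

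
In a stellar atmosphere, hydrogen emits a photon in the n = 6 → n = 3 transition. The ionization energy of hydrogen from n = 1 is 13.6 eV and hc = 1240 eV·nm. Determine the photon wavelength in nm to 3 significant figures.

1090 nm

ΔE = 13.60 × (1/3² − 1/6²) = 13.60 × 0.08333 = 1.133 eV.
λ = hc/ΔE = 1240 / 1.133 = 1090 nm.
This line belongs to the Paschen series.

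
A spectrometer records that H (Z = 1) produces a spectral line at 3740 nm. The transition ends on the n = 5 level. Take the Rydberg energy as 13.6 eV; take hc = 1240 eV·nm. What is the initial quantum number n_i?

The photon energy is ΔE = hc/λ = 1240 / 3740 = 0.3316 eV.
With Z = 1, ΔE = 13.60 × (1/n_f² − 1/n_i²), so 1/n_f² − 1/n_i² = 0.02438.
With n_f = 5: 1/n_i² = 1/25 − 0.02438 = 0.01562, so n_i ≈ 8.00.

n_i = 8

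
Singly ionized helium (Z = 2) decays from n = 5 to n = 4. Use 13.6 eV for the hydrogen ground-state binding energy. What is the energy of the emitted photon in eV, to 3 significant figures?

1.22 eV

The Bohr energies scale as Z², so for Z = 2: E_n = −54.40/n² eV.
E_5 = −54.40/25 = −2.176 eV and E_4 = −54.40/16 = −3.400 eV.
The photon energy is |E_5 − E_4| = 1.22 eV.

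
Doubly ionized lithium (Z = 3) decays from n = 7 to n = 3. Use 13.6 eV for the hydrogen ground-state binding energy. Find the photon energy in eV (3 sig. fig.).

11.1 eV

The Bohr energies scale as Z², so for Z = 3: E_n = −122.4/n² eV.
E_7 = −122.4/49 = −2.498 eV and E_3 = −122.4/9 = −13.60 eV.
The photon energy is |E_7 − E_3| = 11.1 eV.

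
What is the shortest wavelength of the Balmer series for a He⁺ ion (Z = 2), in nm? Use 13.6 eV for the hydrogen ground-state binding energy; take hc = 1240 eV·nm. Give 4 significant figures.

91.18 nm

The Balmer series has lower level n_f = 2; the series limit corresponds to n_i → ∞.
ΔE_max = 13.6 × 4 / 2² = 13.60 eV.
λ_min = 1240 / 13.60 = 91.18 nm.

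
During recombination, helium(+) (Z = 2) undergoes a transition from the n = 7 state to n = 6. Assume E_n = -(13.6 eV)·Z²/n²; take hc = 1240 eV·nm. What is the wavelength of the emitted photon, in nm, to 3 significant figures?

3090 nm

For Z = 2 the level energies scale as Z², so the effective Rydberg energy is 13.6 × 4 = 54.40 eV.
ΔE = 54.40 × (1/6² − 1/7²) = 54.40 × 0.007370 = 0.4009 eV.
λ = hc/ΔE = 1240 / 0.4009 = 3090 nm.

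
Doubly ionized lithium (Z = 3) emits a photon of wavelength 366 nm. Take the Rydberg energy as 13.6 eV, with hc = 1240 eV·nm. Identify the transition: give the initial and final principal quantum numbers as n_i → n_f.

n_i = 9, n_f = 5

The photon energy is ΔE = hc/λ = 1240 / 366 = 3.388 eV.
With Z = 3, ΔE = 122.4 × (1/n_f² − 1/n_i²), so 1/n_f² − 1/n_i² = 0.02768.
Trying n_f = 5 gives 1/n_i² = 0.01232, i.e. n_i ≈ 9; this pair matches.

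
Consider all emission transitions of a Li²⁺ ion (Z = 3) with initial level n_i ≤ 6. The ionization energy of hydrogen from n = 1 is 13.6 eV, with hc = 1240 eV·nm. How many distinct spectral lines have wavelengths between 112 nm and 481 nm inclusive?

Enumerate all n_i → n_f pairs with 1 ≤ n_f < n_i ≤ 6 and compute λ = 1240 / [13.6·9·(1/n_f² − 1/n_i²)].
Lines falling in [112, 481] nm: 6→3 (121.6 nm), 5→3 (142.5 nm), 4→3 (208.4 nm), 6→4 (291.8 nm), 5→4 (450.3 nm).

5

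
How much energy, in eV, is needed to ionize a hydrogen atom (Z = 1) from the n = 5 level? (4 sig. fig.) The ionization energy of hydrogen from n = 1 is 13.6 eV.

0.5440 eV

E_5 = −13.60/25 = −0.5440 eV, so ionization (to E = 0) requires 0.5440 eV.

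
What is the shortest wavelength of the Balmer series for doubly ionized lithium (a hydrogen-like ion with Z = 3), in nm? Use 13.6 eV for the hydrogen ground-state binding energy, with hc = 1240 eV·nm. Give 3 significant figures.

The Balmer series has lower level n_f = 2; the series limit corresponds to n_i → ∞.
ΔE_max = 13.6 × 9 / 2² = 30.60 eV.
λ_min = 1240 / 30.60 = 40.5 nm.

40.5 nm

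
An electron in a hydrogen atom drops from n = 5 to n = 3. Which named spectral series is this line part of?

Paschen

The series is set by the lower level: n_f = 3 is the Paschen series.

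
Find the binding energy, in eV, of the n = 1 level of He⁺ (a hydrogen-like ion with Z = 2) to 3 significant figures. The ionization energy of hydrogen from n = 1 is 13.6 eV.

54.4 eV

E_n = −13.6 Z²/n² = −54.40/n² eV for Z = 2.
E_1 = −54.40/1 = −54.4 eV, so ionization (to E = 0) requires 54.4 eV.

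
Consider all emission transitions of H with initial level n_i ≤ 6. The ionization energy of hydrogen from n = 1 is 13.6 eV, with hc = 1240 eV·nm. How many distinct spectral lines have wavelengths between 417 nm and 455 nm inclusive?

Enumerate all n_i → n_f pairs with 1 ≤ n_f < n_i ≤ 6 and compute λ = 1240 / [13.6·1·(1/n_f² − 1/n_i²)].
Lines falling in [417, 455] nm: 5→2 (434.2 nm).

1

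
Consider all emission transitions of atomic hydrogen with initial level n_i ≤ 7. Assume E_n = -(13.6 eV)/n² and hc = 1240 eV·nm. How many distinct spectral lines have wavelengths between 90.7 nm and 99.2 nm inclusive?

4

Enumerate all n_i → n_f pairs with 1 ≤ n_f < n_i ≤ 7 and compute λ = 1240 / [13.6·1·(1/n_f² − 1/n_i²)].
Lines falling in [90.7, 99.2] nm: 7→1 (93.08 nm), 6→1 (93.78 nm), 5→1 (94.98 nm), 4→1 (97.25 nm).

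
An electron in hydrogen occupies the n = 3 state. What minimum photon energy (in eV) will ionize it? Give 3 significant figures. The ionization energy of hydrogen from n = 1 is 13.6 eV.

E_3 = −13.60/9 = −1.51 eV, so ionization (to E = 0) requires 1.51 eV.

1.51 eV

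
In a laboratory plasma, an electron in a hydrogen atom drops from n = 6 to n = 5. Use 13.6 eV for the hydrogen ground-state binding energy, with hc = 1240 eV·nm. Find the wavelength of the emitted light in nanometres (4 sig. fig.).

7460 nm

ΔE = 13.60 × (1/5² − 1/6²) = 13.60 × 0.01222 = 0.1662 eV.
λ = hc/ΔE = 1240 / 0.1662 = 7460 nm.
This line belongs to the Pfund series.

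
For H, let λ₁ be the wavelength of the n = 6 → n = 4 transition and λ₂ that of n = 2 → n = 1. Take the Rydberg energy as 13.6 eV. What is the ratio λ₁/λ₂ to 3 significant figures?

λ ∝ 1/ΔE ∝ 1/(1/n_f² − 1/n_i²), and the Z² and hc factors cancel in the ratio.
λ₁/λ₂ = (1/1² − 1/2²)/(1/4² − 1/6²) = 0.7500/0.03472 = 21.6.

21.6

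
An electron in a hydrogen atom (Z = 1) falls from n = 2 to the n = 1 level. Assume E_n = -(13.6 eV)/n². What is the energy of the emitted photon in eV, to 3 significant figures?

10.2 eV

E_2 = −13.60/4 = −3.400 eV and E_1 = −13.60/1 = −13.60 eV.
The photon energy is |E_2 − E_1| = 10.2 eV.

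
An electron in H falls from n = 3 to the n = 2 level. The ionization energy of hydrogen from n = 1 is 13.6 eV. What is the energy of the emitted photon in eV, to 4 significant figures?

1.889 eV

E_3 = −13.60/9 = −1.511 eV and E_2 = −13.60/4 = −3.400 eV.
The photon energy is |E_3 − E_2| = 1.889 eV.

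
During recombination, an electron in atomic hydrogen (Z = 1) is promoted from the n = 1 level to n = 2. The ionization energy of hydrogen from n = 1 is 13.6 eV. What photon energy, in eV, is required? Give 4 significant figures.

E_2 = −13.60/4 = −3.400 eV and E_1 = −13.60/1 = −13.60 eV.
The photon energy is |E_2 − E_1| = 10.20 eV.

10.20 eV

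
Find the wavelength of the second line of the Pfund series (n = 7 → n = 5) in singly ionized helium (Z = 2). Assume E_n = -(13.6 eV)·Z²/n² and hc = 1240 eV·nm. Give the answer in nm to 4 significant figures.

1163 nm

The Pfund series terminates on n_f = 5; the second line has n_i = 5+2 = 7.
ΔE = 54.40 × (1/5² − 1/7²) = 1.066 eV.
λ = 1240 / 1.066 = 1163 nm.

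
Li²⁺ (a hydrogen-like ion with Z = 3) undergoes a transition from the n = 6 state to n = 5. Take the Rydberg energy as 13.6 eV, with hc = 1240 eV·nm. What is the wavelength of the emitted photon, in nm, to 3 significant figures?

829 nm

For Z = 3 the level energies scale as Z², so the effective Rydberg energy is 13.6 × 9 = 122.4 eV.
ΔE = 122.4 × (1/5² − 1/6²) = 122.4 × 0.01222 = 1.496 eV.
λ = hc/ΔE = 1240 / 1.496 = 829 nm.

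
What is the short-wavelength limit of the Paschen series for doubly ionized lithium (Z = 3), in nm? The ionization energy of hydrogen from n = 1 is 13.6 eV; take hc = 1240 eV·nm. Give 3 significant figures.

The Paschen series has lower level n_f = 3; the series limit corresponds to n_i → ∞.
ΔE_max = 13.6 × 9 / 3² = 13.60 eV.
λ_min = 1240 / 13.60 = 91.2 nm.

91.2 nm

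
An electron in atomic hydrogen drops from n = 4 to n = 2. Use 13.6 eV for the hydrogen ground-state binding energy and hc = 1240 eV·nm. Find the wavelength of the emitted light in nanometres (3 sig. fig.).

486 nm

ΔE = 13.60 × (1/2² − 1/4²) = 13.60 × 0.1875 = 2.550 eV.
λ = hc/ΔE = 1240 / 2.550 = 486 nm.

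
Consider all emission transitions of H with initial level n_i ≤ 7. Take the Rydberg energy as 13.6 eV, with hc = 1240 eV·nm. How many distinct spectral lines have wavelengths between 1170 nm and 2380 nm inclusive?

3

Enumerate all n_i → n_f pairs with 1 ≤ n_f < n_i ≤ 7 and compute λ = 1240 / [13.6·1·(1/n_f² − 1/n_i²)].
Lines falling in [1170, 2380] nm: 5→3 (1282 nm), 4→3 (1876 nm), 7→4 (2166 nm).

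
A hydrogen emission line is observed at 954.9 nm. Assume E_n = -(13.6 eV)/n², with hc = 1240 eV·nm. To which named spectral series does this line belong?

ΔE = 1240/954.9 = 1.299 eV.
This matches 13.6 × (1/3² − 1/8²), so n_f = 3: the Paschen series.

Paschen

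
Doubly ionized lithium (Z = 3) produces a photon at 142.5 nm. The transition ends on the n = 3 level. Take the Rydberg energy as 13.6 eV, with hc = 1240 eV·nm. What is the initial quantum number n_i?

n_i = 5

The photon energy is ΔE = hc/λ = 1240 / 142.5 = 8.702 eV.
With Z = 3, ΔE = 122.4 × (1/n_f² − 1/n_i²), so 1/n_f² − 1/n_i² = 0.07109.
With n_f = 3: 1/n_i² = 1/9 − 0.07109 = 0.04002, so n_i ≈ 5.00.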